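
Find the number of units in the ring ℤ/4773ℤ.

3024

Prime factorization: 4773 = 3 · 37 · 43.
φ(4773) = 4773 · (1 − 1/3) · (1 − 1/37) · (1 − 1/43)
       = 4773 · 3024/4773 = 3024.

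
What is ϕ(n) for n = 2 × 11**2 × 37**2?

146520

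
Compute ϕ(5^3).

100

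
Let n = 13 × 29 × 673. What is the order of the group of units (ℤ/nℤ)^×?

225792

φ(13) = 13 − 1 = 12.
φ(29) = 29 − 1 = 28.
φ(673) = 673 − 1 = 672.
Since φ is multiplicative, φ(253721) = 12 · 28 · 672 = 225792.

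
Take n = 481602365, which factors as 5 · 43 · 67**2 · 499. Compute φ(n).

φ(481602365) = 481602365 · (1 − 1/5) · (1 − 1/43) · (1 − 1/67) · (1 − 1/499)
       = 481602365 · 5521824/7188095 = 369962208.

369962208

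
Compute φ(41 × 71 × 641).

1792000

φ(1865951) = 1865951 · (1 − 1/41) · (1 − 1/71) · (1 − 1/641)
       = 1865951 · 1792000/1865951 = 1792000.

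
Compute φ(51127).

47040

Prime factorization: 51127 = 29 * 41 * 43.
φ(51127) = 51127 · (1 − 1/29) · (1 − 1/41) · (1 − 1/43)
       = 51127 · 47040/51127 = 47040.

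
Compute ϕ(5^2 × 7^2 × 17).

13440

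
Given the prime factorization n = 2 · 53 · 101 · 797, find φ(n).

4139200

φ(8532682) = 8532682 · (1 − 1/2) · (1 − 1/53) · (1 − 1/101) · (1 − 1/797)
       = 8532682 · 4139200/8532682 = 4139200.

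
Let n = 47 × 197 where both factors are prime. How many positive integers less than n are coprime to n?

9016

φ(pq) = (p−1)(q−1) = 46 · 196 = 9016.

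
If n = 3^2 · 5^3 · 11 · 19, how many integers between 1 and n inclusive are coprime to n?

108000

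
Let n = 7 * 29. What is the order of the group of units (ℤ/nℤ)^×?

168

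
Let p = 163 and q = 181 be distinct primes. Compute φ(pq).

φ(pq) = (p−1)(q−1) = 162 · 180 = 29160.

29160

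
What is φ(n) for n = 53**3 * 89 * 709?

φ(9394287577) = 9394287577 · (1 − 1/53) · (1 − 1/89) · (1 − 1/709)
       = 9394287577 · 3239808/3344353 = 9100620672.

9100620672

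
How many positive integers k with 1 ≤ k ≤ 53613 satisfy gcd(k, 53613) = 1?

28512

Prime factorization: 53613 = 3**2 × 7 × 23 × 37.
φ(3^2) = 3^2 − 3^1 = 9 − 3 = 6.
φ(7) = 7 − 1 = 6.
φ(23) = 23 − 1 = 22.
φ(37) = 37 − 1 = 36.
Since φ is multiplicative, φ(53613) = 6 · 6 · 22 · 36 = 28512.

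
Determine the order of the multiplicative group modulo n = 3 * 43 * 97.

φ(12513) = 12513 · (1 − 1/3) · (1 − 1/43) · (1 − 1/97)
       = 12513 · 8064/12513 = 8064.

8064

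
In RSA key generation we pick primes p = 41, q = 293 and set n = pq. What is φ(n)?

11680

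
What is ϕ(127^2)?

φ(16129) = 16129 · (1 − 1/127)
       = 16129 · 126/127 = 16002.

16002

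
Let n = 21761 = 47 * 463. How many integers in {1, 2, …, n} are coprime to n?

21252

φ(21761) = 21761 · (1 − 1/47) · (1 − 1/463)
       = 21761 · 21252/21761 = 21252.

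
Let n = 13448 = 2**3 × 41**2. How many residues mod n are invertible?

6560

φ(13448) = 13448 · (1 − 1/2) · (1 − 1/41)
       = 13448 · 40/82 = 6560.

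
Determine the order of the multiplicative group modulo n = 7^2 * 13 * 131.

65520

φ(83447) = 83447 · (1 − 1/7) · (1 − 1/13) · (1 − 1/131)
       = 83447 · 9360/11921 = 65520.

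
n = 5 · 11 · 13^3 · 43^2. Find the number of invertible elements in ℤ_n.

146502720

φ(223423915) = 223423915 · (1 − 1/5) · (1 − 1/11) · (1 − 1/13) · (1 − 1/43)
       = 223423915 · 20160/30745 = 146502720.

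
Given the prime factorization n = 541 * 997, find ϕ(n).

φ(541) = 541 − 1 = 540.
φ(997) = 997 − 1 = 996.
φ(539377) = 540 × 996 = 537840.

537840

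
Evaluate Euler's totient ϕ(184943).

147840

184943 = 11 · 17 · 23 · 43.
φ(184943) = 184943 · (1 − 1/11) · (1 − 1/17) · (1 − 1/23) · (1 − 1/43)
       = 184943 · 147840/184943 = 147840.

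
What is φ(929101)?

806400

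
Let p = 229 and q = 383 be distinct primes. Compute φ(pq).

87096

φ(87707) = 87707 · (1 − 1/229) · (1 − 1/383)
       = 87707 · 87096/87707 = 87096.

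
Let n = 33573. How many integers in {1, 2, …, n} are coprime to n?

20520

Factor 33573: 33573 = 3 × 19^2 × 31.
φ(33573) = 33573 · (1 − 1/3) · (1 − 1/19) · (1 − 1/31)
       = 33573 · 1080/1767 = 20520.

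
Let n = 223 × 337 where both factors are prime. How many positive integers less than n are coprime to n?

74592

φ(n) = (p − 1)(q − 1) = (223−1)(337−1) = 222·336 = 74592.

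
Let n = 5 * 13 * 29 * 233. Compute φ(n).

φ(439205) = 439205 · (1 − 1/5) · (1 − 1/13) · (1 − 1/29) · (1 − 1/233)
       = 439205 · 311808/439205 = 311808.

311808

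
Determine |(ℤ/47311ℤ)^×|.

38720

First factor: 47311 = 11**2 · 17 · 23.
φ(11^2) = 11^1·(11−1) = 11·10 = 110.
φ(17) = 17 − 1 = 16.
φ(23) = 23 − 1 = 22.
Multiply: 110 · 16 · 22 = 38720.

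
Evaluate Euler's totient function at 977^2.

φ(954529) = 954529 · (1 − 1/977)
       = 954529 · 976/977 = 953552.

953552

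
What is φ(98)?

First factor: 98 = 2 · 7**2.
φ(2) = 2 − 1 = 1.
φ(7^2) = 7^2 − 7^1 = 49 − 7 = 42.
Since φ is multiplicative, φ(98) = 1 · 42 = 42.

42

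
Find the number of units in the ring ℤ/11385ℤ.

5280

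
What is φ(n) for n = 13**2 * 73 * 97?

1078272

φ(13^2) = 13^2 − 13^1 = 169 − 13 = 156.
φ(73) = 73 − 1 = 72.
φ(97) = 97 − 1 = 96.
φ(1196689) = 156 × 72 × 96 = 1078272.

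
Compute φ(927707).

First factor: 927707 = 11^3 * 17 * 41.
φ(927707) = 927707 · (1 − 1/11) · (1 − 1/17) · (1 − 1/41)
       = 927707 · 6400/7667 = 774400.

774400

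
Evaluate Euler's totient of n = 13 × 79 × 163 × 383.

57923424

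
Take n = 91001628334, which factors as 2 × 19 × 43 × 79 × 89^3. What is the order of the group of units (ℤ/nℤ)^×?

φ(2) = 2 − 1 = 1.
φ(19) = 19 − 1 = 18.
φ(43) = 43 − 1 = 42.
φ(79) = 79 − 1 = 78.
φ(89^3) = 89^2·(89−1) = 7921·88 = 697048.
Multiply: 1 · 18 · 42 · 78 · 697048 = 41103526464.

41103526464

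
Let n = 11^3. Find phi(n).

1210

φ(11^3) = 11^2·(11−1) = 121·10 = 1210.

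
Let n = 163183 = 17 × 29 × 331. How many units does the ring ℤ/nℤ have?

147840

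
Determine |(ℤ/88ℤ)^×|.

40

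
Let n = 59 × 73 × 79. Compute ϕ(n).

325728

φ(59) = 59 − 1 = 58.
φ(73) = 73 − 1 = 72.
φ(79) = 79 − 1 = 78.
Since φ is multiplicative, φ(340253) = 58 · 72 · 78 = 325728.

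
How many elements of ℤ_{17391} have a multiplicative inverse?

9600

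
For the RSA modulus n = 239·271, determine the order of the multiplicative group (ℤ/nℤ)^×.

64260

For distinct primes, φ(pq) = (p−1)(q−1) = 238 × 270 = 64260.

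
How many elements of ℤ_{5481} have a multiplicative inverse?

3024

5481 = 3^3 * 7 * 29.
φ(3^3) = 3^3 − 3^2 = 27 − 9 = 18.
φ(7) = 7 − 1 = 6.
φ(29) = 29 − 1 = 28.
φ(5481) = 18 × 6 × 28 = 3024.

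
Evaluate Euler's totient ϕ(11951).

10368

Prime factorization: 11951 = 17 × 19 × 37.
φ(11951) = 11951 · (1 − 1/17) · (1 − 1/19) · (1 − 1/37)
       = 11951 · 10368/11951 = 10368.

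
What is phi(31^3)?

28830

φ(29791) = 29791 · (1 − 1/31)
       = 29791 · 30/31 = 28830.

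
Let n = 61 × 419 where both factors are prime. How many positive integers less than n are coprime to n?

φ(61) = 61 − 1 = 60.
φ(419) = 419 − 1 = 418.
φ(25559) = 60 × 418 = 25080.

25080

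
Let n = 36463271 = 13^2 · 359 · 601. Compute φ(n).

φ(36463271) = 36463271 · (1 − 1/13) · (1 − 1/359) · (1 − 1/601)
       = 36463271 · 2577600/2804867 = 33508800.

33508800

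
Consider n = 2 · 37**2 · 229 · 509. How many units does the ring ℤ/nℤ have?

154277568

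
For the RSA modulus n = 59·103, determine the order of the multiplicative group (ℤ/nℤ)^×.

5916

φ(6077) = 6077 · (1 − 1/59) · (1 − 1/103)
       = 6077 · 5916/6077 = 5916.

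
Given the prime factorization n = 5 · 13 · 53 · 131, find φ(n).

φ(451295) = 451295 · (1 − 1/5) · (1 − 1/13) · (1 − 1/53) · (1 − 1/131)
       = 451295 · 324480/451295 = 324480.

324480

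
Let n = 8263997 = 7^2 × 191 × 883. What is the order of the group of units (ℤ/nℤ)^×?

φ(8263997) = 8263997 · (1 − 1/7) · (1 − 1/191) · (1 − 1/883)
       = 8263997 · 1005480/1180571 = 7038360.

7038360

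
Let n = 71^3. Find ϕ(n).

352870

φ(71^3) = 71^2·(71−1) = 5041·70 = 352870.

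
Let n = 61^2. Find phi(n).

φ(61^2) = 61^2 − 61^1 = 3721 − 61 = 3660.

3660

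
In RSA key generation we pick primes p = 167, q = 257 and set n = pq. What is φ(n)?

For distinct primes, φ(pq) = (p−1)(q−1) = 166 × 256 = 42496.

42496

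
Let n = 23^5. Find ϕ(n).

6156502

φ(23^5) = 23^4·(23−1) = 279841·22 = 6156502.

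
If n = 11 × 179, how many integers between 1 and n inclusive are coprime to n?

1780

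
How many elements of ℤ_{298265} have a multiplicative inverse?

Prime factorization: 298265 = 5 · 11^2 · 17 · 29.
φ(298265) = 298265 · (1 − 1/5) · (1 − 1/11) · (1 − 1/17) · (1 − 1/29)
       = 298265 · 17920/27115 = 197120.

197120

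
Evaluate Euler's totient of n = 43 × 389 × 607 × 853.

φ(43) = 43 − 1 = 42.
φ(389) = 389 − 1 = 388.
φ(607) = 607 − 1 = 606.
φ(853) = 853 − 1 = 852.
Multiply: 42 · 388 · 606 · 852 = 8413820352.

8413820352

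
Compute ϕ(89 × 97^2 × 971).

φ(89) = 89 − 1 = 88.
φ(97^2) = 97^1·(97−1) = 97·96 = 9312.
φ(971) = 971 − 1 = 970.
Since φ is multiplicative, φ(813116371) = 88 · 9312 · 970 = 794872320.

794872320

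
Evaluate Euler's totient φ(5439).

3024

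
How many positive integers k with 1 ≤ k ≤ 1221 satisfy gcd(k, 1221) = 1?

720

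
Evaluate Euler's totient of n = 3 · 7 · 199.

2376

φ(3) = 3 − 1 = 2.
φ(7) = 7 − 1 = 6.
φ(199) = 199 − 1 = 198.
φ(4179) = 2 × 6 × 198 = 2376.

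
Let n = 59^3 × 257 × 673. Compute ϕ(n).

φ(35522557219) = 35522557219 · (1 − 1/59) · (1 − 1/257) · (1 − 1/673)
       = 35522557219 · 9977856/10204699 = 34732916736.

34732916736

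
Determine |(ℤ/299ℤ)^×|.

264

First factor: 299 = 13 * 23.
φ(13) = 13 − 1 = 12.
φ(23) = 23 − 1 = 22.
φ(299) = 12 × 22 = 264.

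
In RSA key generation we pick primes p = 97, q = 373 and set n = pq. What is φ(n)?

For distinct primes, φ(pq) = (p−1)(q−1) = 96 × 372 = 35712.

35712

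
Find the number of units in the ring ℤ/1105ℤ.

768

Prime factorization: 1105 = 5 * 13 * 17.
φ(5) = 5 − 1 = 4.
φ(13) = 13 − 1 = 12.
φ(17) = 17 − 1 = 16.
φ(1105) = 4 × 12 × 16 = 768.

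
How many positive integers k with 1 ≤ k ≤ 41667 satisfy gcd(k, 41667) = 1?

Factor 41667: 41667 = 3 · 17 · 19 · 43.
φ(3) = 3 − 1 = 2.
φ(17) = 17 − 1 = 16.
φ(19) = 19 − 1 = 18.
φ(43) = 43 − 1 = 42.
Multiply: 2 · 16 · 18 · 42 = 24192.

24192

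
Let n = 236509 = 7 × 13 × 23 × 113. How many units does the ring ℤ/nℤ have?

φ(7) = 7 − 1 = 6.
φ(13) = 13 − 1 = 12.
φ(23) = 23 − 1 = 22.
φ(113) = 113 − 1 = 112.
Multiply: 6 · 12 · 22 · 112 = 177408.

177408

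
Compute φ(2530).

880

Prime factorization: 2530 = 2 × 5 × 11 × 23.
φ(2530) = 2530 · (1 − 1/2) · (1 − 1/5) · (1 − 1/11) · (1 − 1/23)
       = 2530 · 880/2530 = 880.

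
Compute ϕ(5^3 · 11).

1000

φ(5^3) = 5^2·(5−1) = 25·4 = 100.
φ(11) = 11 − 1 = 10.
Since φ is multiplicative, φ(1375) = 100 · 10 = 1000.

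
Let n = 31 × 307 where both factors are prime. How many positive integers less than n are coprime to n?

9180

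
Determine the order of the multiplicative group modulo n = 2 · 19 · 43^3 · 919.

φ(2) = 2 − 1 = 1.
φ(19) = 19 − 1 = 18.
φ(43^3) = 43^3 − 43^2 = 79507 − 1849 = 77658.
φ(919) = 919 − 1 = 918.
Since φ is multiplicative, φ(2776543454) = 1 · 18 · 77658 · 918 = 1283220792.

1283220792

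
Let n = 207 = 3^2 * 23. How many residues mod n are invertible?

132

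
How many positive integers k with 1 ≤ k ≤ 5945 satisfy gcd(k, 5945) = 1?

4480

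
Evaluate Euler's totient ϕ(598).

598 = 2 * 13 * 23.
φ(598) = 598 · (1 − 1/2) · (1 − 1/13) · (1 − 1/23)
       = 598 · 264/598 = 264.

264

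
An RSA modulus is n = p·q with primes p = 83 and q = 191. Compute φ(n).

15580

φ(83) = 83 − 1 = 82.
φ(191) = 191 − 1 = 190.
φ(15853) = 82 × 190 = 15580.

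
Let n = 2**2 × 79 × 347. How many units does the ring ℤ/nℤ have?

53976

φ(109652) = 109652 · (1 − 1/2) · (1 − 1/79) · (1 − 1/347)
       = 109652 · 26988/54826 = 53976.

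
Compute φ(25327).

25327 = 19 * 31 * 43.
φ(19) = 19 − 1 = 18.
φ(31) = 31 − 1 = 30.
φ(43) = 43 − 1 = 42.
Multiply: 18 · 30 · 42 = 22680.

22680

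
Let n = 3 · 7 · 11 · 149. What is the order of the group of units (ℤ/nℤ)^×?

φ(3) = 3 − 1 = 2.
φ(7) = 7 − 1 = 6.
φ(11) = 11 − 1 = 10.
φ(149) = 149 − 1 = 148.
Multiply: 2 · 6 · 10 · 148 = 17760.

17760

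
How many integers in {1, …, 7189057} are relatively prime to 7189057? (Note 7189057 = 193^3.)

7151808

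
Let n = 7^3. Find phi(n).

294

φ(343) = 343 · (1 − 1/7)
       = 343 · 6/7 = 294.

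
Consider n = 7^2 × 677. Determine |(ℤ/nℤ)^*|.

φ(33173) = 33173 · (1 − 1/7) · (1 − 1/677)
       = 33173 · 4056/4739 = 28392.

28392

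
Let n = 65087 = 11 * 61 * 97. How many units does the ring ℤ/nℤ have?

57600

φ(65087) = 65087 · (1 − 1/11) · (1 − 1/61) · (1 − 1/97)
       = 65087 · 57600/65087 = 57600.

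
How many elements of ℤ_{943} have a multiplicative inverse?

Prime factorization: 943 = 23 · 41.
φ(943) = 943 · (1 − 1/23) · (1 − 1/41)
       = 943 · 880/943 = 880.

880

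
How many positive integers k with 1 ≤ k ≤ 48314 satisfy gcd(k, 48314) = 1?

Factor 48314: 48314 = 2 · 7^2 · 17 · 29.
φ(48314) = 48314 · (1 − 1/2) · (1 − 1/7) · (1 − 1/17) · (1 − 1/29)
       = 48314 · 2688/6902 = 18816.

18816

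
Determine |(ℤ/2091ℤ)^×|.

Prime factorization: 2091 = 3 * 17 * 41.
φ(2091) = 2091 · (1 − 1/3) · (1 − 1/17) · (1 − 1/41)
       = 2091 · 1280/2091 = 1280.

1280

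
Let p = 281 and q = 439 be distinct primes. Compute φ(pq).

122640

φ(281) = 281 − 1 = 280.
φ(439) = 439 − 1 = 438.
Multiply: 280 · 438 = 122640.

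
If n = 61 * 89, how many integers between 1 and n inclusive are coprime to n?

φ(61) = 61 − 1 = 60.
φ(89) = 89 − 1 = 88.
φ(5429) = 60 × 88 = 5280.

5280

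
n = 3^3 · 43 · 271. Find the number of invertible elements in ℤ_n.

204120

φ(3^3) = 3^3 − 3^2 = 27 − 9 = 18.
φ(43) = 43 − 1 = 42.
φ(271) = 271 − 1 = 270.
φ(314631) = 18 × 42 × 270 = 204120.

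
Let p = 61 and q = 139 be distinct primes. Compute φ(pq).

φ(n) = (p − 1)(q − 1) = (61−1)(139−1) = 60·138 = 8280.

8280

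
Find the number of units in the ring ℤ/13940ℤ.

Prime factorization: 13940 = 2**2 · 5 · 17 · 41.
φ(13940) = 13940 · (1 − 1/2) · (1 − 1/5) · (1 − 1/17) · (1 − 1/41)
       = 13940 · 2560/6970 = 5120.

5120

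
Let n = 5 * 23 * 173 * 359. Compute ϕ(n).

φ(7142305) = 7142305 · (1 − 1/5) · (1 − 1/23) · (1 − 1/173) · (1 − 1/359)
       = 7142305 · 5418688/7142305 = 5418688.

5418688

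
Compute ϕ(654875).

468000

Factor 654875: 654875 = 5**3 × 13**2 × 31.
φ(654875) = 654875 · (1 − 1/5) · (1 − 1/13) · (1 − 1/31)
       = 654875 · 1440/2015 = 468000.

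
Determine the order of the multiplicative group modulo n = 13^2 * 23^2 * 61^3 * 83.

1445106611520

φ(1684263255623) = 1684263255623 · (1 − 1/13) · (1 − 1/23) · (1 − 1/61) · (1 − 1/83)
       = 1684263255623 · 1298880/1513837 = 1445106611520.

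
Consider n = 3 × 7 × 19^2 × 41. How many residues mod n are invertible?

164160

φ(3) = 3 − 1 = 2.
φ(7) = 7 − 1 = 6.
φ(19^2) = 19^2 − 19^1 = 361 − 19 = 342.
φ(41) = 41 − 1 = 40.
φ(310821) = 2 × 6 × 342 × 40 = 164160.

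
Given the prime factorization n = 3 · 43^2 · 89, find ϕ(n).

317856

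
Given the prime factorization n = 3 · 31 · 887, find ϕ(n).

φ(82491) = 82491 · (1 − 1/3) · (1 − 1/31) · (1 − 1/887)
       = 82491 · 53160/82491 = 53160.

53160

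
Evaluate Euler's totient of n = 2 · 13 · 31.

360

φ(806) = 806 · (1 − 1/2) · (1 − 1/13) · (1 − 1/31)
       = 806 · 360/806 = 360.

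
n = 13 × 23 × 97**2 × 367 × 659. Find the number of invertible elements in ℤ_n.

φ(13) = 13 − 1 = 12.
φ(23) = 23 − 1 = 22.
φ(97^2) = 97^2 − 97^1 = 9409 − 97 = 9312.
φ(367) = 367 − 1 = 366.
φ(659) = 659 − 1 = 658.
φ(680402868223) = 12 × 22 × 9312 × 366 × 658 = 592043848704.

592043848704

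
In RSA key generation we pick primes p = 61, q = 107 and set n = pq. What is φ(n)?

6360

φ(pq) = (p−1)(q−1) = 60 · 106 = 6360.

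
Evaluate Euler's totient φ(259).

216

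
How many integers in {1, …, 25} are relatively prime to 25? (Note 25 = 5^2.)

φ(5^2) = 5^1·(5−1) = 5·4 = 20.

20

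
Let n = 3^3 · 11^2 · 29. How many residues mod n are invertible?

55440

φ(3^3) = 3^2·(3−1) = 9·2 = 18.
φ(11^2) = 11^2 − 11^1 = 121 − 11 = 110.
φ(29) = 29 − 1 = 28.
φ(94743) = 18 × 110 × 28 = 55440.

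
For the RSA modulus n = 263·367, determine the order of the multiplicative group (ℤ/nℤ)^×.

φ(pq) = (p−1)(q−1) = 262 · 366 = 95892.

95892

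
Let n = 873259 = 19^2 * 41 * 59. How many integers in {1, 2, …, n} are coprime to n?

φ(19^2) = 19^1·(19−1) = 19·18 = 342.
φ(41) = 41 − 1 = 40.
φ(59) = 59 − 1 = 58.
φ(873259) = 342 × 40 × 58 = 793440.

793440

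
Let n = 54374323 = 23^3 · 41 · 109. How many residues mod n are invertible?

φ(23^3) = 23^2·(23−1) = 529·22 = 11638.
φ(41) = 41 − 1 = 40.
φ(109) = 109 − 1 = 108.
Since φ is multiplicative, φ(54374323) = 11638 · 40 · 108 = 50276160.

50276160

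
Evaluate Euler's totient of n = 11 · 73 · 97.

69120

φ(77891) = 77891 · (1 − 1/11) · (1 − 1/73) · (1 − 1/97)
       = 77891 · 69120/77891 = 69120.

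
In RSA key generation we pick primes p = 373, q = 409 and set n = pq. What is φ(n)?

φ(pq) = (p−1)(q−1) = 372 · 408 = 151776.

151776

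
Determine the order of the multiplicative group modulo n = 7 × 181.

φ(1267) = 1267 · (1 − 1/7) · (1 − 1/181)
       = 1267 · 1080/1267 = 1080.

1080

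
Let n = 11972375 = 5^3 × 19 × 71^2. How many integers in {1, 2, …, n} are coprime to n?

φ(5^3) = 5^2·(5−1) = 25·4 = 100.
φ(19) = 19 − 1 = 18.
φ(71^2) = 71^2 − 71^1 = 5041 − 71 = 4970.
φ(11972375) = 100 × 18 × 4970 = 8946000.

8946000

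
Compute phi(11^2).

φ(11^2) = 11^2 − 11^1 = 121 − 11 = 110.

110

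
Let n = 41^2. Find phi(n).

1640

φ(1681) = 1681 · (1 − 1/41)
       = 1681 · 40/41 = 1640.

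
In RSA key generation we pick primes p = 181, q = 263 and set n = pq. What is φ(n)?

φ(47603) = 47603 · (1 − 1/181) · (1 − 1/263)
       = 47603 · 47160/47603 = 47160.

47160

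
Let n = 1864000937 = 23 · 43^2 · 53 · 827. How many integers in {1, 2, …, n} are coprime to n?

1706568864

φ(23) = 23 − 1 = 22.
φ(43^2) = 43^1·(43−1) = 43·42 = 1806.
φ(53) = 53 − 1 = 52.
φ(827) = 827 − 1 = 826.
φ(1864000937) = 22 × 1806 × 52 × 826 = 1706568864.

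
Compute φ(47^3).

φ(103823) = 103823 · (1 − 1/47)
       = 103823 · 46/47 = 101614.

101614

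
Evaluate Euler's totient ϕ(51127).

47040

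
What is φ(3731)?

2880

3731 = 7 * 13 * 41.
φ(7) = 7 − 1 = 6.
φ(13) = 13 − 1 = 12.
φ(41) = 41 − 1 = 40.
Multiply: 6 · 12 · 40 = 2880.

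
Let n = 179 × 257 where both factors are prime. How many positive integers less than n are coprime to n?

φ(46003) = 46003 · (1 − 1/179) · (1 − 1/257)
       = 46003 · 45568/46003 = 45568.

45568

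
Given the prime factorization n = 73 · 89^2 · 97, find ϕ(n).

54134784

φ(56088601) = 56088601 · (1 − 1/73) · (1 − 1/89) · (1 − 1/97)
       = 56088601 · 608256/630209 = 54134784.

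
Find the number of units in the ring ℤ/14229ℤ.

8640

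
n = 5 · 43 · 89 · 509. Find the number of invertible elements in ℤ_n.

φ(5) = 5 − 1 = 4.
φ(43) = 43 − 1 = 42.
φ(89) = 89 − 1 = 88.
φ(509) = 509 − 1 = 508.
φ(9739715) = 4 × 42 × 88 × 508 = 7510272.

7510272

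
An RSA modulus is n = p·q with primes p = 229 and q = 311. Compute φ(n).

70680

φ(229) = 229 − 1 = 228.
φ(311) = 311 − 1 = 310.
φ(71219) = 228 × 310 = 70680.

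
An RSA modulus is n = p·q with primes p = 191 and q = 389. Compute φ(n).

φ(n) = (p − 1)(q − 1) = (191−1)(389−1) = 190·388 = 73720.

73720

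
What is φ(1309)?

Factor 1309: 1309 = 7 · 11 · 17.
φ(7) = 7 − 1 = 6.
φ(11) = 11 − 1 = 10.
φ(17) = 17 − 1 = 16.
Since φ is multiplicative, φ(1309) = 6 · 10 · 16 = 960.

960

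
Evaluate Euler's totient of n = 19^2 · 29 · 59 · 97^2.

φ(19^2) = 19^1·(19−1) = 19·18 = 342.
φ(29) = 29 − 1 = 28.
φ(59) = 59 − 1 = 58.
φ(97^2) = 97^1·(97−1) = 97·96 = 9312.
Since φ is multiplicative, φ(5811666439) = 342 · 28 · 58 · 9312 = 5171959296.

5171959296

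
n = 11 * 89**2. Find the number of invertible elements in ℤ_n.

78320

φ(87131) = 87131 · (1 − 1/11) · (1 − 1/89)
       = 87131 · 880/979 = 78320.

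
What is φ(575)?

440

Factor 575: 575 = 5**2 * 23.
φ(5^2) = 5^1·(5−1) = 5·4 = 20.
φ(23) = 23 − 1 = 22.
Since φ is multiplicative, φ(575) = 20 · 22 = 440.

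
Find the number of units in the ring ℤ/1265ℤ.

880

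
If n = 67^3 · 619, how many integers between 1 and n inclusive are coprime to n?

φ(186172297) = 186172297 · (1 − 1/67) · (1 − 1/619)
       = 186172297 · 40788/41473 = 183097332.

183097332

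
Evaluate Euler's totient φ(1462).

672

First factor: 1462 = 2 * 17 * 43.
φ(2) = 2 − 1 = 1.
φ(17) = 17 − 1 = 16.
φ(43) = 43 − 1 = 42.
φ(1462) = 1 × 16 × 42 = 672.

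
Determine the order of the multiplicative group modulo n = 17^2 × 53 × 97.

1357824

φ(1485749) = 1485749 · (1 − 1/17) · (1 − 1/53) · (1 − 1/97)
       = 1485749 · 79872/87397 = 1357824.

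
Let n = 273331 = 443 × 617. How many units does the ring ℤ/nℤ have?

φ(273331) = 273331 · (1 − 1/443) · (1 − 1/617)
       = 273331 · 272272/273331 = 272272.

272272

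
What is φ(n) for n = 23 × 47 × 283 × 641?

182645760

φ(196096643) = 196096643 · (1 − 1/23) · (1 − 1/47) · (1 − 1/283) · (1 − 1/641)
       = 196096643 · 182645760/196096643 = 182645760.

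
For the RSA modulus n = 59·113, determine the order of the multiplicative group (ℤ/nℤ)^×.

6496

φ(6667) = 6667 · (1 − 1/59) · (1 − 1/113)
       = 6667 · 6496/6667 = 6496.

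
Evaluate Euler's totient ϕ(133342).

55440

Factor 133342: 133342 = 2 · 11^2 · 19 · 29.
φ(2) = 2 − 1 = 1.
φ(11^2) = 11^2 − 11^1 = 121 − 11 = 110.
φ(19) = 19 − 1 = 18.
φ(29) = 29 − 1 = 28.
Since φ is multiplicative, φ(133342) = 1 · 110 · 18 · 28 = 55440.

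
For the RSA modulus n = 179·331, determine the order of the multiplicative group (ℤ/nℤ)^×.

58740

φ(179) = 179 − 1 = 178.
φ(331) = 331 − 1 = 330.
φ(59249) = 178 × 330 = 58740.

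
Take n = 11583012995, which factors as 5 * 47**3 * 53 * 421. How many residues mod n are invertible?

8876999040

φ(11583012995) = 11583012995 · (1 − 1/5) · (1 − 1/47) · (1 − 1/53) · (1 − 1/421)
       = 11583012995 · 4018560/5243555 = 8876999040.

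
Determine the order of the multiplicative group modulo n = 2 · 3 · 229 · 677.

φ(2) = 2 − 1 = 1.
φ(3) = 3 − 1 = 2.
φ(229) = 229 − 1 = 228.
φ(677) = 677 − 1 = 676.
Multiply: 1 · 2 · 228 · 676 = 308256.

308256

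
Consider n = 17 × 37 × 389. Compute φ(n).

φ(244681) = 244681 · (1 − 1/17) · (1 − 1/37) · (1 − 1/389)
       = 244681 · 223488/244681 = 223488.

223488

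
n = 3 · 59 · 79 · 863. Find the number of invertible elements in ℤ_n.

φ(3) = 3 − 1 = 2.
φ(59) = 59 − 1 = 58.
φ(79) = 79 − 1 = 78.
φ(863) = 863 − 1 = 862.
Multiply: 2 · 58 · 78 · 862 = 7799376.

7799376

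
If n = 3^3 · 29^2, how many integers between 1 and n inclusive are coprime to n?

14616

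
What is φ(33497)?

30240

33497 = 19 · 41 · 43.
φ(19) = 19 − 1 = 18.
φ(41) = 41 − 1 = 40.
φ(43) = 43 − 1 = 42.
φ(33497) = 18 × 40 × 42 = 30240.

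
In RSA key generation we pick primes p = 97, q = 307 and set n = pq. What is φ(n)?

29376

φ(97) = 97 − 1 = 96.
φ(307) = 307 − 1 = 306.
Since φ is multiplicative, φ(29779) = 96 · 306 = 29376.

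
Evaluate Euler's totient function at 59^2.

3422

φ(59^2) = 59^1·(59−1) = 59·58 = 3422.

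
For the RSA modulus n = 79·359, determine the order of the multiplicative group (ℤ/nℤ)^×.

27924

φ(28361) = 28361 · (1 − 1/79) · (1 − 1/359)
       = 28361 · 27924/28361 = 27924.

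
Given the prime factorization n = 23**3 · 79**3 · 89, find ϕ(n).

498551250912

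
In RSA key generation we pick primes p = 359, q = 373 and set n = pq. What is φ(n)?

For distinct primes, φ(pq) = (p−1)(q−1) = 358 × 372 = 133176.

133176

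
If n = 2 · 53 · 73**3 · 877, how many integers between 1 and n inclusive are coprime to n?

17477755776

φ(2) = 2 − 1 = 1.
φ(53) = 53 − 1 = 52.
φ(73^3) = 73^2·(73−1) = 5329·72 = 383688.
φ(877) = 877 − 1 = 876.
φ(36163798354) = 1 × 52 × 383688 × 876 = 17477755776.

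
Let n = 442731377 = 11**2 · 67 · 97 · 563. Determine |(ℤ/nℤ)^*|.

391691520

φ(442731377) = 442731377 · (1 − 1/11) · (1 − 1/67) · (1 − 1/97) · (1 − 1/563)
       = 442731377 · 35608320/40248307 = 391691520.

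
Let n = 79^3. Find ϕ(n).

486798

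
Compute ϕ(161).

132

First factor: 161 = 7 * 23.
φ(7) = 7 − 1 = 6.
φ(23) = 23 − 1 = 22.
φ(161) = 6 × 22 = 132.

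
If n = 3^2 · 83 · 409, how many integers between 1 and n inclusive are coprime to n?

φ(305523) = 305523 · (1 − 1/3) · (1 − 1/83) · (1 − 1/409)
       = 305523 · 66912/101841 = 200736.

200736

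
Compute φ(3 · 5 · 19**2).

φ(3) = 3 − 1 = 2.
φ(5) = 5 − 1 = 4.
φ(19^2) = 19^2 − 19^1 = 361 − 19 = 342.
Since φ is multiplicative, φ(5415) = 2 · 4 · 342 = 2736.

2736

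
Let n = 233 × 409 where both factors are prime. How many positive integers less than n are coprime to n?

94656

φ(pq) = (p−1)(q−1) = 232 · 408 = 94656.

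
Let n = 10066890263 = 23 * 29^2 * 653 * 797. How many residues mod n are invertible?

9271273088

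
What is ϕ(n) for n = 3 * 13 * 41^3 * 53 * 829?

φ(3) = 3 − 1 = 2.
φ(13) = 13 − 1 = 12.
φ(41^3) = 41^2·(41−1) = 1681·40 = 67240.
φ(53) = 53 − 1 = 52.
φ(829) = 829 − 1 = 828.
φ(118099097103) = 2 × 12 × 67240 × 52 × 828 = 69482050560.

69482050560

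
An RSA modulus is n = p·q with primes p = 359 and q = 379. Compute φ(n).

φ(136061) = 136061 · (1 − 1/359) · (1 − 1/379)
       = 136061 · 135324/136061 = 135324.

135324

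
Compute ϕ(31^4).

893730

φ(923521) = 923521 · (1 − 1/31)
       = 923521 · 30/31 = 893730.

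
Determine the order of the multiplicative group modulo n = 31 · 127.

3780

φ(3937) = 3937 · (1 − 1/31) · (1 − 1/127)
       = 3937 · 3780/3937 = 3780.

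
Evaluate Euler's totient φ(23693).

Prime factorization: 23693 = 19 × 29 × 43.
φ(23693) = 23693 · (1 − 1/19) · (1 − 1/29) · (1 − 1/43)
       = 23693 · 21168/23693 = 21168.

21168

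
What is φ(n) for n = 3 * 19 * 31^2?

φ(54777) = 54777 · (1 − 1/3) · (1 − 1/19) · (1 − 1/31)
       = 54777 · 1080/1767 = 33480.

33480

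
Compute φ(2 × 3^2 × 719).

4308

φ(2) = 2 − 1 = 1.
φ(3^2) = 3^1·(3−1) = 3·2 = 6.
φ(719) = 719 − 1 = 718.
φ(12942) = 1 × 6 × 718 = 4308.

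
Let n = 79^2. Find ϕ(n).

6162

φ(79^2) = 79^2 − 79^1 = 6241 − 79 = 6162.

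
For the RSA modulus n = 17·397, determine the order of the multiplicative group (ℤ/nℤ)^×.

φ(6749) = 6749 · (1 − 1/17) · (1 − 1/397)
       = 6749 · 6336/6749 = 6336.

6336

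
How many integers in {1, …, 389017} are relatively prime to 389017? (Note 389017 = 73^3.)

φ(73^3) = 73^3 − 73^2 = 389017 − 5329 = 383688.

383688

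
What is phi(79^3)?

486798

φ(79^3) = 79^2·(79−1) = 6241·78 = 486798.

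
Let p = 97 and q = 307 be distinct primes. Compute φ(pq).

φ(n) = (p − 1)(q − 1) = (97−1)(307−1) = 96·306 = 29376.

29376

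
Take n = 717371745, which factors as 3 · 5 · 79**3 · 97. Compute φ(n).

φ(717371745) = 717371745 · (1 − 1/3) · (1 − 1/5) · (1 − 1/79) · (1 − 1/97)
       = 717371745 · 59904/114945 = 373860864.

373860864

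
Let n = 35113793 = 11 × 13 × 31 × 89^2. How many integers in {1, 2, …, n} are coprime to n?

28195200

φ(11) = 11 − 1 = 10.
φ(13) = 13 − 1 = 12.
φ(31) = 31 − 1 = 30.
φ(89^2) = 89^2 − 89^1 = 7921 − 89 = 7832.
Multiply: 10 · 12 · 30 · 7832 = 28195200.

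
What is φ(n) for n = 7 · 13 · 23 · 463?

φ(969059) = 969059 · (1 − 1/7) · (1 − 1/13) · (1 − 1/23) · (1 − 1/463)
       = 969059 · 731808/969059 = 731808.

731808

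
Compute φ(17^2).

272

φ(289) = 289 · (1 − 1/17)
       = 289 · 16/17 = 272.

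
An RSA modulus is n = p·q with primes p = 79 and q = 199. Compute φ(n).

15444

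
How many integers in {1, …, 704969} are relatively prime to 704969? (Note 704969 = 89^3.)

697048

φ(704969) = 704969 · (1 − 1/89)
       = 704969 · 88/89 = 697048.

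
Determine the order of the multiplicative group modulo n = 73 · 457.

φ(33361) = 33361 · (1 − 1/73) · (1 − 1/457)
       = 33361 · 32832/33361 = 32832.

32832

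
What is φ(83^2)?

φ(6889) = 6889 · (1 − 1/83)
       = 6889 · 82/83 = 6806.

6806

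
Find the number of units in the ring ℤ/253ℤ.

220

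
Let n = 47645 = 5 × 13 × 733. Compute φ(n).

φ(5) = 5 − 1 = 4.
φ(13) = 13 − 1 = 12.
φ(733) = 733 − 1 = 732.
Multiply: 4 · 12 · 732 = 35136.

35136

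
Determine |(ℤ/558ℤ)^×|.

180

Factor 558: 558 = 2 × 3**2 × 31.
φ(2) = 2 − 1 = 1.
φ(3^2) = 3^2 − 3^1 = 9 − 3 = 6.
φ(31) = 31 − 1 = 30.
Multiply: 1 · 6 · 30 = 180.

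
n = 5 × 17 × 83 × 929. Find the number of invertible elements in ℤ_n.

4870144

φ(6554095) = 6554095 · (1 − 1/5) · (1 − 1/17) · (1 − 1/83) · (1 − 1/929)
       = 6554095 · 4870144/6554095 = 4870144.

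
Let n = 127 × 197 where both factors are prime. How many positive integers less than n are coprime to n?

24696

φ(n) = (p − 1)(q − 1) = (127−1)(197−1) = 126·196 = 24696.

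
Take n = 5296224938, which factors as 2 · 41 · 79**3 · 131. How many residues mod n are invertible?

2531349600

φ(2) = 2 − 1 = 1.
φ(41) = 41 − 1 = 40.
φ(79^3) = 79^2·(79−1) = 6241·78 = 486798.
φ(131) = 131 − 1 = 130.
φ(5296224938) = 1 × 40 × 486798 × 130 = 2531349600.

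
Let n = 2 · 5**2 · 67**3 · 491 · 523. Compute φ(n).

φ(2) = 2 − 1 = 1.
φ(5^2) = 5^1·(5−1) = 5·4 = 20.
φ(67^3) = 67^3 − 67^2 = 300763 − 4489 = 296274.
φ(491) = 491 − 1 = 490.
φ(523) = 523 − 1 = 522.
Multiply: 1 · 20 · 296274 · 490 · 522 = 1515619274400.

1515619274400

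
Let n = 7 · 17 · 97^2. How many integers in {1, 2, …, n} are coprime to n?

φ(1119671) = 1119671 · (1 − 1/7) · (1 − 1/17) · (1 − 1/97)
       = 1119671 · 9216/11543 = 893952.

893952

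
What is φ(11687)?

10080

Prime factorization: 11687 = 13 × 29 × 31.
φ(11687) = 11687 · (1 − 1/13) · (1 − 1/29) · (1 − 1/31)
       = 11687 · 10080/11687 = 10080.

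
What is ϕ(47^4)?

4775858

φ(4879681) = 4879681 · (1 − 1/47)
       = 4879681 · 46/47 = 4775858.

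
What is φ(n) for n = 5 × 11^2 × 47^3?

φ(62812915) = 62812915 · (1 − 1/5) · (1 − 1/11) · (1 − 1/47)
       = 62812915 · 1840/2585 = 44710160.

44710160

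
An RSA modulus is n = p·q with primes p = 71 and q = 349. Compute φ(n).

24360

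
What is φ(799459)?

Prime factorization: 799459 = 17 · 31 · 37 · 41.
φ(17) = 17 − 1 = 16.
φ(31) = 31 − 1 = 30.
φ(37) = 37 − 1 = 36.
φ(41) = 41 − 1 = 40.
φ(799459) = 16 × 30 × 36 × 40 = 691200.

691200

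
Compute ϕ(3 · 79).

156

φ(237) = 237 · (1 − 1/3) · (1 − 1/79)
       = 237 · 156/237 = 156.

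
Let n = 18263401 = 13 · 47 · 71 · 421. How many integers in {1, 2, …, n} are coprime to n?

16228800

φ(18263401) = 18263401 · (1 − 1/13) · (1 − 1/47) · (1 − 1/71) · (1 − 1/421)
       = 18263401 · 16228800/18263401 = 16228800.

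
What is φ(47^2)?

φ(47^2) = 47^1·(47−1) = 47·46 = 2162.

2162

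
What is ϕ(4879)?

3840

Factor 4879: 4879 = 7 × 17 × 41.
φ(4879) = 4879 · (1 − 1/7) · (1 − 1/17) · (1 − 1/41)
       = 4879 · 3840/4879 = 3840.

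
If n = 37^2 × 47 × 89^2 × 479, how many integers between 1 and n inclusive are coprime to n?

229383741312

φ(244127572537) = 244127572537 · (1 − 1/37) · (1 − 1/47) · (1 − 1/89) · (1 − 1/479)
       = 244127572537 · 69657984/74135309 = 229383741312.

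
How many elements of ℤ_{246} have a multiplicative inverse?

80

First factor: 246 = 2 · 3 · 41.
φ(2) = 2 − 1 = 1.
φ(3) = 3 − 1 = 2.
φ(41) = 41 − 1 = 40.
Multiply: 1 · 2 · 40 = 80.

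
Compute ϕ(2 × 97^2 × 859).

7989696

φ(2) = 2 − 1 = 1.
φ(97^2) = 97^2 − 97^1 = 9409 − 97 = 9312.
φ(859) = 859 − 1 = 858.
Multiply: 1 · 9312 · 858 = 7989696.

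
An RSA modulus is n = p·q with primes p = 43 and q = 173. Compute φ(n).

7224

For distinct primes, φ(pq) = (p−1)(q−1) = 42 × 172 = 7224.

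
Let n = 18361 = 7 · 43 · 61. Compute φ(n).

φ(7) = 7 − 1 = 6.
φ(43) = 43 − 1 = 42.
φ(61) = 61 − 1 = 60.
Multiply: 6 · 42 · 60 = 15120.

15120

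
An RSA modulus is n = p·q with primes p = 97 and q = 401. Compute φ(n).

For distinct primes, φ(pq) = (p−1)(q−1) = 96 × 400 = 38400.

38400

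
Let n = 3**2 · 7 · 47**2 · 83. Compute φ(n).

φ(11550861) = 11550861 · (1 − 1/3) · (1 − 1/7) · (1 − 1/47) · (1 − 1/83)
       = 11550861 · 45264/81921 = 6382224.

6382224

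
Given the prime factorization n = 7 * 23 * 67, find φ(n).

φ(10787) = 10787 · (1 − 1/7) · (1 − 1/23) · (1 − 1/67)
       = 10787 · 8712/10787 = 8712.

8712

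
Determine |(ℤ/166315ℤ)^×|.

First factor: 166315 = 5 * 29 * 31 * 37.
φ(5) = 5 − 1 = 4.
φ(29) = 29 − 1 = 28.
φ(31) = 31 − 1 = 30.
φ(37) = 37 − 1 = 36.
Since φ is multiplicative, φ(166315) = 4 · 28 · 30 · 36 = 120960.

120960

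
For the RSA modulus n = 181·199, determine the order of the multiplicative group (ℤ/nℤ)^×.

35640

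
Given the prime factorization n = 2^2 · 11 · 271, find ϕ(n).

5400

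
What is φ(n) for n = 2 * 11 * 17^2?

2720

φ(2) = 2 − 1 = 1.
φ(11) = 11 − 1 = 10.
φ(17^2) = 17^1·(17−1) = 17·16 = 272.
Since φ is multiplicative, φ(6358) = 1 · 10 · 272 = 2720.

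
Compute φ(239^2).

φ(57121) = 57121 · (1 − 1/239)
       = 57121 · 238/239 = 56882.

56882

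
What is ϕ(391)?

Factor 391: 391 = 17 × 23.
φ(391) = 391 · (1 − 1/17) · (1 − 1/23)
       = 391 · 352/391 = 352.

352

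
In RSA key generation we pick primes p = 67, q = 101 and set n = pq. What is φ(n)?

φ(n) = (p − 1)(q − 1) = (67−1)(101−1) = 66·100 = 6600.

6600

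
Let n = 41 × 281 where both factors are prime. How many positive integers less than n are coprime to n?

11200

φ(n) = (p − 1)(q − 1) = (41−1)(281−1) = 40·280 = 11200.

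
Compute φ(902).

400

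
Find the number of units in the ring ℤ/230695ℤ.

169344

First factor: 230695 = 5 × 29 × 37 × 43.
φ(230695) = 230695 · (1 − 1/5) · (1 − 1/29) · (1 − 1/37) · (1 − 1/43)
       = 230695 · 169344/230695 = 169344.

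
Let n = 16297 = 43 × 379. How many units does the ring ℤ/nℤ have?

15876

φ(16297) = 16297 · (1 − 1/43) · (1 − 1/379)
       = 16297 · 15876/16297 = 15876.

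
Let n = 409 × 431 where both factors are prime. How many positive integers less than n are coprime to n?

φ(409) = 409 − 1 = 408.
φ(431) = 431 − 1 = 430.
Since φ is multiplicative, φ(176279) = 408 · 430 = 175440.

175440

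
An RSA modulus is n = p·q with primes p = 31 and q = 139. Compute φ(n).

4140

φ(pq) = (p−1)(q−1) = 30 · 138 = 4140.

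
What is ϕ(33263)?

30240

Prime factorization: 33263 = 29 * 31 * 37.
φ(29) = 29 − 1 = 28.
φ(31) = 31 − 1 = 30.
φ(37) = 37 − 1 = 36.
Since φ is multiplicative, φ(33263) = 28 · 30 · 36 = 30240.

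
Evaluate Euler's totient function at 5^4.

500

φ(5^4) = 5^3·(5−1) = 125·4 = 500.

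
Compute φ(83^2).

6806

φ(83^2) = 83^1·(83−1) = 83·82 = 6806.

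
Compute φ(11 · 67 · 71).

φ(52327) = 52327 · (1 − 1/11) · (1 − 1/67) · (1 − 1/71)
       = 52327 · 46200/52327 = 46200.

46200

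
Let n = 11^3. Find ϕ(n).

1210

φ(1331) = 1331 · (1 − 1/11)
       = 1331 · 10/11 = 1210.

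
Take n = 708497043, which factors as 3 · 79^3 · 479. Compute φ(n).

465378888

φ(3) = 3 − 1 = 2.
φ(79^3) = 79^3 − 79^2 = 493039 − 6241 = 486798.
φ(479) = 479 − 1 = 478.
Multiply: 2 · 486798 · 478 = 465378888.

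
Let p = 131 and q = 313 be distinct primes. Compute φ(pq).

40560

φ(41003) = 41003 · (1 − 1/131) · (1 − 1/313)
       = 41003 · 40560/41003 = 40560.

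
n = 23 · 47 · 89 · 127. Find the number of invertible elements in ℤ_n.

φ(23) = 23 − 1 = 22.
φ(47) = 47 − 1 = 46.
φ(89) = 89 − 1 = 88.
φ(127) = 127 − 1 = 126.
φ(12218543) = 22 × 46 × 88 × 126 = 11221056.

11221056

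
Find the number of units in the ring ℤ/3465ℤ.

1440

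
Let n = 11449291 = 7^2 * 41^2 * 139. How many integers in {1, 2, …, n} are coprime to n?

9505440

φ(7^2) = 7^1·(7−1) = 7·6 = 42.
φ(41^2) = 41^2 − 41^1 = 1681 − 41 = 1640.
φ(139) = 139 − 1 = 138.
Multiply: 42 · 1640 · 138 = 9505440.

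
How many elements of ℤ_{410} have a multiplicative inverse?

160

First factor: 410 = 2 × 5 × 41.
φ(2) = 2 − 1 = 1.
φ(5) = 5 − 1 = 4.
φ(41) = 41 − 1 = 40.
φ(410) = 1 × 4 × 40 = 160.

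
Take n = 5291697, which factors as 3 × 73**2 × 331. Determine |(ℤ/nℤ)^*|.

3468960

φ(3) = 3 − 1 = 2.
φ(73^2) = 73^1·(73−1) = 73·72 = 5256.
φ(331) = 331 − 1 = 330.
Since φ is multiplicative, φ(5291697) = 2 · 5256 · 330 = 3468960.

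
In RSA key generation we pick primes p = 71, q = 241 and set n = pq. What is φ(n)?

16800

φ(pq) = (p−1)(q−1) = 70 · 240 = 16800.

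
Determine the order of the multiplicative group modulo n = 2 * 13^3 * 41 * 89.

7138560

φ(2) = 2 − 1 = 1.
φ(13^3) = 13^2·(13−1) = 169·12 = 2028.
φ(41) = 41 − 1 = 40.
φ(89) = 89 − 1 = 88.
φ(16033706) = 1 × 2028 × 40 × 88 = 7138560.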